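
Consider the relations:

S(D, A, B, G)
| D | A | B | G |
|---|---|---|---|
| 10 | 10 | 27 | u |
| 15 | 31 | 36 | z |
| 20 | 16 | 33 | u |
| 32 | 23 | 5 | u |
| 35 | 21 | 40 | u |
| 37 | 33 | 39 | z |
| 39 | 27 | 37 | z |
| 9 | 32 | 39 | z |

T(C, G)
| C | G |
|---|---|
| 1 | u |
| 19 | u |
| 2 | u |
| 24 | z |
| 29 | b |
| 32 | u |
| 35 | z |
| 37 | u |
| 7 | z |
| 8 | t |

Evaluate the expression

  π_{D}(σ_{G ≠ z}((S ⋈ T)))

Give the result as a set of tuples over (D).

Joining S and T on G yields {(10, 10, 27, u, 1), (10, 10, 27, u, 19), (10, 10, 27, u, 2), (10, 10, 27, u, 32), (10, 10, 27, u, 37), (15, 31, 36, z, 24), (15, 31, 36, z, 35), (15, 31, 36, z, 7), (20, 16, 33, u, 1), (20, 16, 33, u, 19), (20, 16, 33, u, 2), (20, 16, 33, u, 32), (20, 16, 33, u, 37), (32, 23, 5, u, 1), (32, 23, 5, u, 19), (32, 23, 5, u, 2), (32, 23, 5, u, 32), (32, 23, 5, u, 37), (35, 21, 40, u, 1), (35, 21, 40, u, 19), (35, 21, 40, u, 2), (35, 21, 40, u, 32), (35, 21, 40, u, 37), (37, 33, 39, z, 24), (37, 33, 39, z, 35), (37, 33, 39, z, 7), (39, 27, 37, z, 24), (39, 27, 37, z, 35), (39, 27, 37, z, 7), (9, 32, 39, z, 24), (9, 32, 39, z, 35), (9, 32, 39, z, 7)}.
Filtering on G ≠ z leaves {(10, 10, 27, u, 1), (10, 10, 27, u, 19), (10, 10, 27, u, 2), (10, 10, 27, u, 32), (10, 10, 27, u, 37), (20, 16, 33, u, 1), (20, 16, 33, u, 19), (20, 16, 33, u, 2), (20, 16, 33, u, 32), (20, 16, 33, u, 37), (32, 23, 5, u, 1), (32, 23, 5, u, 19), (32, 23, 5, u, 2), (32, 23, 5, u, 32), (32, 23, 5, u, 37), (35, 21, 40, u, 1), (35, 21, 40, u, 19), (35, 21, 40, u, 2), (35, 21, 40, u, 32), (35, 21, 40, u, 37)}.
Keep only column(s) D (16 duplicate(s) eliminated): {10, 20, 32, 35}

{10, 20, 32, 35}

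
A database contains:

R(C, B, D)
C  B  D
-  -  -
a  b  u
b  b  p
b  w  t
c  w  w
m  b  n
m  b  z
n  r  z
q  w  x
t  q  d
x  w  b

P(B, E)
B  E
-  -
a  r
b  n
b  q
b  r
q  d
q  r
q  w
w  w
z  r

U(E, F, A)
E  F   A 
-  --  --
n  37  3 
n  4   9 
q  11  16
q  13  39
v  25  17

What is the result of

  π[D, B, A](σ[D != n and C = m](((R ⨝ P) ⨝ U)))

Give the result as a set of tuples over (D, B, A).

{(z, b, 16), (z, b, 3), (z, b, 39), (z, b, 9)}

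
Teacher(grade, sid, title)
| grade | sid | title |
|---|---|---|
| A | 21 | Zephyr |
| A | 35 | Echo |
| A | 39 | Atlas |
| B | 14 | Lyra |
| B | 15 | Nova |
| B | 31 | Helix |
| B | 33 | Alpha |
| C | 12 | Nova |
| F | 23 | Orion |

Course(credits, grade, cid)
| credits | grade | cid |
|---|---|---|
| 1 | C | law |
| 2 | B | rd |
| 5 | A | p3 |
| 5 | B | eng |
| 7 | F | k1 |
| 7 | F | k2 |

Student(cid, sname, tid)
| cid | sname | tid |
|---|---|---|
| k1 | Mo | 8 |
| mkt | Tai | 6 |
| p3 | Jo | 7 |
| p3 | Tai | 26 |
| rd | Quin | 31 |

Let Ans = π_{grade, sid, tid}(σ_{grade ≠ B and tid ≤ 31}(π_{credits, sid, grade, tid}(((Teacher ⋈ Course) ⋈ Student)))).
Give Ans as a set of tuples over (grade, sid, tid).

{(A, 21, 26), (A, 21, 7), (A, 35, 26), (A, 35, 7), (A, 39, 26), (A, 39, 7), (F, 23, 8)}

Natural join on grade: {(A, 21, Zephyr, 5, p3), (A, 35, Echo, 5, p3), (A, 39, Atlas, 5, p3), (B, 14, Lyra, 2, rd), (B, 14, Lyra, 5, eng), (B, 15, Nova, 2, rd), (B, 15, Nova, 5, eng), (B, 31, Helix, 2, rd), (B, 31, Helix, 5, eng), (B, 33, Alpha, 2, rd), (B, 33, Alpha, 5, eng), (C, 12, Nova, 1, law), (F, 23, Orion, 7, k1), (F, 23, Orion, 7, k2)}
Natural join on cid: {(A, 21, Zephyr, 5, p3, Jo, 7), (A, 21, Zephyr, 5, p3, Tai, 26), (A, 35, Echo, 5, p3, Jo, 7), (A, 35, Echo, 5, p3, Tai, 26), (A, 39, Atlas, 5, p3, Jo, 7), (A, 39, Atlas, 5, p3, Tai, 26), (B, 14, Lyra, 2, rd, Quin, 31), (B, 15, Nova, 2, rd, Quin, 31), (B, 31, Helix, 2, rd, Quin, 31), (B, 33, Alpha, 2, rd, Quin, 31), (F, 23, Orion, 7, k1, Mo, 8)}
π[credits, sid, grade, tid]: project onto (credits, sid, grade, tid) → {(2, 14, B, 31), (2, 15, B, 31), (2, 31, B, 31), (2, 33, B, 31), (5, 21, A, 26), (5, 21, A, 7), (5, 35, A, 26), (5, 35, A, 7), (5, 39, A, 26), (5, 39, A, 7), (7, 23, F, 8)}
σ[grade ≠ B and tid ≤ 31]: keep tuples satisfying grade ≠ B and tid ≤ 31 → {(5, 21, A, 26), (5, 21, A, 7), (5, 35, A, 26), (5, 35, A, 7), (5, 39, A, 26), (5, 39, A, 7), (7, 23, F, 8)}
π[grade, sid, tid]: project onto (grade, sid, tid) → {(A, 21, 26), (A, 21, 7), (A, 35, 26), (A, 35, 7), (A, 39, 26), (A, 39, 7), (F, 23, 8)}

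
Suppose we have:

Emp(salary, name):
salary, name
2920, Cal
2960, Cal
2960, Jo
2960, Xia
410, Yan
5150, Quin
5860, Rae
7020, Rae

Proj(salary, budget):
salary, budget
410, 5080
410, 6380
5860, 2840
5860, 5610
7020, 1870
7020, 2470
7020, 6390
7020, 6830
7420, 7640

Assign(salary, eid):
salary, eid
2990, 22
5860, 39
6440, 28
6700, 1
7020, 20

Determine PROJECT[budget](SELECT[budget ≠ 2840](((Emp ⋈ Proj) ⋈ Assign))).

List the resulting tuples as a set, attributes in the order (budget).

{1870, 2470, 5610, 6390, 6830}

Joining Emp and Proj on salary yields {(410, Yan, 5080), (410, Yan, 6380), (5860, Rae, 2840), (5860, Rae, 5610), (7020, Rae, 1870), (7020, Rae, 2470), (7020, Rae, 6390), (7020, Rae, 6830)}.
Joining (Emp ⋈ Proj) and Assign on salary yields {(5860, Rae, 2840, 39), (5860, Rae, 5610, 39), (7020, Rae, 1870, 20), (7020, Rae, 2470, 20), (7020, Rae, 6390, 20), (7020, Rae, 6830, 20)}.
Apply σ_{budget ≠ 2840}; surviving tuples: {(5860, Rae, 5610, 39), (7020, Rae, 1870, 20), (7020, Rae, 2470, 20), (7020, Rae, 6390, 20), (7020, Rae, 6830, 20)}
Projecting to budget: {1870, 2470, 5610, 6390, 6830}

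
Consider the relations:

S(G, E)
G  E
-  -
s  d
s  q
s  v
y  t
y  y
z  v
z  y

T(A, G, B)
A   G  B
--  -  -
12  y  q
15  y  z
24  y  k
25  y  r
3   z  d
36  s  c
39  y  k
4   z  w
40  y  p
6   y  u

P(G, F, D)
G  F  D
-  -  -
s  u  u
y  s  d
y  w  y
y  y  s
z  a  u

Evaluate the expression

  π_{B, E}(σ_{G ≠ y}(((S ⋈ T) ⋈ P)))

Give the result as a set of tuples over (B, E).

{(c, d), (c, q), (c, v), (d, v), (d, y), (w, v), (w, y)}

Natural join on G: {(s, d, 36, c), (s, q, 36, c), (s, v, 36, c), (y, t, 12, q), (y, t, 15, z), (y, t, 24, k), (y, t, 25, r), (y, t, 39, k), (y, t, 40, p), (y, t, 6, u), (y, y, 12, q), (y, y, 15, z), (y, y, 24, k), (y, y, 25, r), (y, y, 39, k), (y, y, 40, p), (y, y, 6, u), (z, v, 3, d), (z, v, 4, w), (z, y, 3, d), (z, y, 4, w)}
Natural join on G: {(s, d, 36, c, u, u), (s, q, 36, c, u, u), (s, v, 36, c, u, u), (y, t, 12, q, s, d), (y, t, 12, q, w, y), (y, t, 12, q, y, s), (y, t, 15, z, s, d), (y, t, 15, z, w, y), (y, t, 15, z, y, s), (y, t, 24, k, s, d), (y, t, 24, k, w, y), (y, t, 24, k, y, s), (y, t, 25, r, s, d), (y, t, 25, r, w, y), (y, t, 25, r, y, s), (y, t, 39, k, s, d), (y, t, 39, k, w, y), (y, t, 39, k, y, s), (y, t, 40, p, s, d), (y, t, 40, p, w, y), (y, t, 40, p, y, s), (y, t, 6, u, s, d), (y, t, 6, u, w, y), (y, t, 6, u, y, s), (y, y, 12, q, s, d), (y, y, 12, q, w, y), (y, y, 12, q, y, s), (y, y, 15, z, s, d), (y, y, 15, z, w, y), (y, y, 15, z, y, s), (y, y, 24, k, s, d), (y, y, 24, k, w, y), (y, y, 24, k, y, s), (y, y, 25, r, s, d), (y, y, 25, r, w, y), (y, y, 25, r, y, s), (y, y, 39, k, s, d), (y, y, 39, k, w, y), (y, y, 39, k, y, s), (y, y, 40, p, s, d), (y, y, 40, p, w, y), (y, y, 40, p, y, s), (y, y, 6, u, s, d), (y, y, 6, u, w, y), (y, y, 6, u, y, s), (z, v, 3, d, a, u), (z, v, 4, w, a, u), (z, y, 3, d, a, u), (z, y, 4, w, a, u)}
Filtering on G ≠ y leaves {(s, d, 36, c, u, u), (s, q, 36, c, u, u), (s, v, 36, c, u, u), (z, v, 3, d, a, u), (z, v, 4, w, a, u), (z, y, 3, d, a, u), (z, y, 4, w, a, u)}.
π_{B, E} gives {(c, d), (c, q), (c, v), (d, v), (d, y), (w, v), (w, y)}.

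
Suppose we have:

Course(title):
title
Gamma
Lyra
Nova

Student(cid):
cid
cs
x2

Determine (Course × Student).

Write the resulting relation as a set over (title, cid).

{(Gamma, cs), (Gamma, x2), (Lyra, cs), (Lyra, x2), (Nova, cs), (Nova, x2)}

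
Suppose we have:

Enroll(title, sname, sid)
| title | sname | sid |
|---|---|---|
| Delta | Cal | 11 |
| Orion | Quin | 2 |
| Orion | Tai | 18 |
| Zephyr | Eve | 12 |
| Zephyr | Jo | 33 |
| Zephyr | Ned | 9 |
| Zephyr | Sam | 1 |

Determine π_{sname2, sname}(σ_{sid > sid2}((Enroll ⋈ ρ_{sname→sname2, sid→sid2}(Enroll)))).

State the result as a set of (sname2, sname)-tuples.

{(Eve, Jo), (Ned, Eve), (Ned, Jo), (Quin, Tai), (Sam, Eve), (Sam, Jo), (Sam, Ned)}

ρ[sname→sname2, sid→sid2]: schema becomes (title, sname2, sid2); tuples unchanged.
Joining Enroll and ρ_{sname→sname2, sid→sid2}(Enroll) on title yields {(Delta, Cal, 11, Cal, 11), (Orion, Quin, 2, Quin, 2), (Orion, Quin, 2, Tai, 18), (Orion, Tai, 18, Quin, 2), (Orion, Tai, 18, Tai, 18), (Zephyr, Eve, 12, Eve, 12), (Zephyr, Eve, 12, Jo, 33), (Zephyr, Eve, 12, Ned, 9), (Zephyr, Eve, 12, Sam, 1), (Zephyr, Jo, 33, Eve, 12), (Zephyr, Jo, 33, Jo, 33), (Zephyr, Jo, 33, Ned, 9), (Zephyr, Jo, 33, Sam, 1), (Zephyr, Ned, 9, Eve, 12), (Zephyr, Ned, 9, Jo, 33), (Zephyr, Ned, 9, Ned, 9), (Zephyr, Ned, 9, Sam, 1), (Zephyr, Sam, 1, Eve, 12), (Zephyr, Sam, 1, Jo, 33), (Zephyr, Sam, 1, Ned, 9), (Zephyr, Sam, 1, Sam, 1)}.
Apply σ_{sid > sid2}; surviving tuples: {(Orion, Tai, 18, Quin, 2), (Zephyr, Eve, 12, Ned, 9), (Zephyr, Eve, 12, Sam, 1), (Zephyr, Jo, 33, Eve, 12), (Zephyr, Jo, 33, Ned, 9), (Zephyr, Jo, 33, Sam, 1), (Zephyr, Ned, 9, Sam, 1)}
π[sname2, sname]: project onto (sname2, sname) → {(Eve, Jo), (Ned, Eve), (Ned, Jo), (Quin, Tai), (Sam, Eve), (Sam, Jo), (Sam, Ned)}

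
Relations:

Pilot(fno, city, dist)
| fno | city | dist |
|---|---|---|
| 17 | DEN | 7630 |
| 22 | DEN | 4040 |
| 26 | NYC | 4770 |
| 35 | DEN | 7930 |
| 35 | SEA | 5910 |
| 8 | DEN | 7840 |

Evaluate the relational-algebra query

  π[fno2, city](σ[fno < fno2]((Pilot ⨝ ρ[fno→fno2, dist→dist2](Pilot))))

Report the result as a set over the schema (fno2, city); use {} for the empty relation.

{(17, DEN), (22, DEN), (35, DEN)}

ρ[fno→fno2, dist→dist2]: schema becomes (fno2, city, dist2); tuples unchanged.
Joining Pilot and ρ[fno→fno2, dist→dist2](Pilot) on city yields {(17, DEN, 7630, 17, 7630), (17, DEN, 7630, 22, 4040), (17, DEN, 7630, 35, 7930), (17, DEN, 7630, 8, 7840), (22, DEN, 4040, 17, 7630), (22, DEN, 4040, 22, 4040), (22, DEN, 4040, 35, 7930), (22, DEN, 4040, 8, 7840), (26, NYC, 4770, 26, 4770), (35, DEN, 7930, 17, 7630), (35, DEN, 7930, 22, 4040), (35, DEN, 7930, 35, 7930), (35, DEN, 7930, 8, 7840), (35, SEA, 5910, 35, 5910), (8, DEN, 7840, 17, 7630), (8, DEN, 7840, 22, 4040), (8, DEN, 7840, 35, 7930), (8, DEN, 7840, 8, 7840)}.
σ[fno < fno2]: keep tuples satisfying fno < fno2 → {(17, DEN, 7630, 22, 4040), (17, DEN, 7630, 35, 7930), (22, DEN, 4040, 35, 7930), (8, DEN, 7840, 17, 7630), (8, DEN, 7840, 22, 4040), (8, DEN, 7840, 35, 7930)}
Projecting to fno2, city (3 duplicate(s) eliminated): {(17, DEN), (22, DEN), (35, DEN)}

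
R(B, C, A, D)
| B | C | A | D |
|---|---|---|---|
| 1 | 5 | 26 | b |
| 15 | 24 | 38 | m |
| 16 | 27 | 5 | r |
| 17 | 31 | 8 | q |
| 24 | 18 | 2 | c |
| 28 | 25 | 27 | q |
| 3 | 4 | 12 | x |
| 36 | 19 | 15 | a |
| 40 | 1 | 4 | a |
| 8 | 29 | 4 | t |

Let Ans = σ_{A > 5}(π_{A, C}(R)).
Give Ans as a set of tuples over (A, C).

{(12, 4), (15, 19), (26, 5), (27, 25), (38, 24), (8, 31)}

Keep only column(s) A, C: {(12, 4), (15, 19), (2, 18), (26, 5), (27, 25), (38, 24), (4, 1), (4, 29), (5, 27), (8, 31)}
Filtering on A > 5 leaves {(12, 4), (15, 19), (26, 5), (27, 25), (38, 24), (8, 31)}.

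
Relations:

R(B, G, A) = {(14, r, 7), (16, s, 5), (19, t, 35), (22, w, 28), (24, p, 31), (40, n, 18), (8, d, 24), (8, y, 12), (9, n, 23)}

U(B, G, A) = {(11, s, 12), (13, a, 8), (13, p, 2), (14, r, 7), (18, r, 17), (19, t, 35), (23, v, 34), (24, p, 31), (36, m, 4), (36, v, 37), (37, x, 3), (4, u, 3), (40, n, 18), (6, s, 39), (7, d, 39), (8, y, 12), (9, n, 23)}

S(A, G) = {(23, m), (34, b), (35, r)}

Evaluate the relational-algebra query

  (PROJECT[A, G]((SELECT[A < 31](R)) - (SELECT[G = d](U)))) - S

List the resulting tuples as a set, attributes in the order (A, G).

Selection A < 31: {(14, r, 7), (16, s, 5), (22, w, 28), (40, n, 18), (8, d, 24), (8, y, 12), (9, n, 23)}
Selection G = d: {(7, d, 39)}
Set difference of the two operands is {(14, r, 7), (16, s, 5), (22, w, 28), (40, n, 18), (8, d, 24), (8, y, 12), (9, n, 23)}.
π_{A, G} gives {(12, y), (18, n), (23, n), (24, d), (28, w), (5, s), (7, r)}.
Set difference of the two operands is {(12, y), (18, n), (23, n), (24, d), (28, w), (5, s), (7, r)}.

{(12, y), (18, n), (23, n), (24, d), (28, w), (5, s), (7, r)}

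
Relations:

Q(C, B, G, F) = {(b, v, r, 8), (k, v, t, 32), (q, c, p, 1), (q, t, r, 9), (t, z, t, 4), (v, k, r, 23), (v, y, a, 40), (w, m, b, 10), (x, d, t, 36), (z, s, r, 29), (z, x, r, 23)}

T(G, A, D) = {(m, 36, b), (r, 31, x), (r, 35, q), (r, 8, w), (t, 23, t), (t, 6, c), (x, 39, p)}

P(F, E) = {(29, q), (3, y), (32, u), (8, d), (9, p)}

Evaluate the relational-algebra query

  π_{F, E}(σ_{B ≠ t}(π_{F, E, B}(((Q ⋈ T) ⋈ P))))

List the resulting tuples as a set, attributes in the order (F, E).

{(29, q), (32, u), (8, d)}

Natural join on G: {(b, v, r, 8, 31, x), (b, v, r, 8, 35, q), (b, v, r, 8, 8, w), (k, v, t, 32, 23, t), (k, v, t, 32, 6, c), (q, t, r, 9, 31, x), (q, t, r, 9, 35, q), (q, t, r, 9, 8, w), (t, z, t, 4, 23, t), (t, z, t, 4, 6, c), (v, k, r, 23, 31, x), (v, k, r, 23, 35, q), (v, k, r, 23, 8, w), (x, d, t, 36, 23, t), (x, d, t, 36, 6, c), (z, s, r, 29, 31, x), (z, s, r, 29, 35, q), (z, s, r, 29, 8, w), (z, x, r, 23, 31, x), (z, x, r, 23, 35, q), (z, x, r, 23, 8, w)}
Natural join on F: {(b, v, r, 8, 31, x, d), (b, v, r, 8, 35, q, d), (b, v, r, 8, 8, w, d), (k, v, t, 32, 23, t, u), (k, v, t, 32, 6, c, u), (q, t, r, 9, 31, x, p), (q, t, r, 9, 35, q, p), (q, t, r, 9, 8, w, p), (z, s, r, 29, 31, x, q), (z, s, r, 29, 35, q, q), (z, s, r, 29, 8, w, q)}
Projecting to F, E, B (7 duplicate(s) eliminated): {(29, q, s), (32, u, v), (8, d, v), (9, p, t)}
σ[B ≠ t]: keep tuples satisfying B ≠ t → {(29, q, s), (32, u, v), (8, d, v)}
Projecting to F, E: {(29, q), (32, u), (8, d)}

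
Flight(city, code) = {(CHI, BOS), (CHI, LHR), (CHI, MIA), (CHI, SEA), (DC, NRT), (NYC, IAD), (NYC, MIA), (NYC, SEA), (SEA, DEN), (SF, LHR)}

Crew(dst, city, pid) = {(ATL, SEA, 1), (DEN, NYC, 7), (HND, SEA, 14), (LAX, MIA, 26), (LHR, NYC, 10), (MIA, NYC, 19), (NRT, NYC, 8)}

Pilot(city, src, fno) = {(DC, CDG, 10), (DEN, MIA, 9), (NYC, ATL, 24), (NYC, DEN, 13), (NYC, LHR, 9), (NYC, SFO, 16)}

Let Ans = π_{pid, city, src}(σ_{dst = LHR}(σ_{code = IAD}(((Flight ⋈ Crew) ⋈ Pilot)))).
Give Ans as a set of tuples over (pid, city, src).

Flight ⋈ Crew (natural join on city): {(NYC, IAD, DEN, 7), (NYC, IAD, LHR, 10), (NYC, IAD, MIA, 19), (NYC, IAD, NRT, 8), (NYC, MIA, DEN, 7), (NYC, MIA, LHR, 10), (NYC, MIA, MIA, 19), (NYC, MIA, NRT, 8), (NYC, SEA, DEN, 7), (NYC, SEA, LHR, 10), (NYC, SEA, MIA, 19), (NYC, SEA, NRT, 8), (SEA, DEN, ATL, 1), (SEA, DEN, HND, 14)}
(Flight ⋈ Crew) ⋈ Pilot (natural join on city): {(NYC, IAD, DEN, 7, ATL, 24), (NYC, IAD, DEN, 7, DEN, 13), (NYC, IAD, DEN, 7, LHR, 9), (NYC, IAD, DEN, 7, SFO, 16), (NYC, IAD, LHR, 10, ATL, 24), (NYC, IAD, LHR, 10, DEN, 13), (NYC, IAD, LHR, 10, LHR, 9), (NYC, IAD, LHR, 10, SFO, 16), (NYC, IAD, MIA, 19, ATL, 24), (NYC, IAD, MIA, 19, DEN, 13), (NYC, IAD, MIA, 19, LHR, 9), (NYC, IAD, MIA, 19, SFO, 16), (NYC, IAD, NRT, 8, ATL, 24), (NYC, IAD, NRT, 8, DEN, 13), (NYC, IAD, NRT, 8, LHR, 9), (NYC, IAD, NRT, 8, SFO, 16), (NYC, MIA, DEN, 7, ATL, 24), (NYC, MIA, DEN, 7, DEN, 13), (NYC, MIA, DEN, 7, LHR, 9), (NYC, MIA, DEN, 7, SFO, 16), (NYC, MIA, LHR, 10, ATL, 24), (NYC, MIA, LHR, 10, DEN, 13), (NYC, MIA, LHR, 10, LHR, 9), (NYC, MIA, LHR, 10, SFO, 16), (NYC, MIA, MIA, 19, ATL, 24), (NYC, MIA, MIA, 19, DEN, 13), (NYC, MIA, MIA, 19, LHR, 9), (NYC, MIA, MIA, 19, SFO, 16), (NYC, MIA, NRT, 8, ATL, 24), (NYC, MIA, NRT, 8, DEN, 13), (NYC, MIA, NRT, 8, LHR, 9), (NYC, MIA, NRT, 8, SFO, 16), (NYC, SEA, DEN, 7, ATL, 24), (NYC, SEA, DEN, 7, DEN, 13), (NYC, SEA, DEN, 7, LHR, 9), (NYC, SEA, DEN, 7, SFO, 16), (NYC, SEA, LHR, 10, ATL, 24), (NYC, SEA, LHR, 10, DEN, 13), (NYC, SEA, LHR, 10, LHR, 9), (NYC, SEA, LHR, 10, SFO, 16), (NYC, SEA, MIA, 19, ATL, 24), (NYC, SEA, MIA, 19, DEN, 13), (NYC, SEA, MIA, 19, LHR, 9), (NYC, SEA, MIA, 19, SFO, 16), (NYC, SEA, NRT, 8, ATL, 24), (NYC, SEA, NRT, 8, DEN, 13), (NYC, SEA, NRT, 8, LHR, 9), (NYC, SEA, NRT, 8, SFO, 16)}
Filtering on code = IAD leaves {(NYC, IAD, DEN, 7, ATL, 24), (NYC, IAD, DEN, 7, DEN, 13), (NYC, IAD, DEN, 7, LHR, 9), (NYC, IAD, DEN, 7, SFO, 16), (NYC, IAD, LHR, 10, ATL, 24), (NYC, IAD, LHR, 10, DEN, 13), (NYC, IAD, LHR, 10, LHR, 9), (NYC, IAD, LHR, 10, SFO, 16), (NYC, IAD, MIA, 19, ATL, 24), (NYC, IAD, MIA, 19, DEN, 13), (NYC, IAD, MIA, 19, LHR, 9), (NYC, IAD, MIA, 19, SFO, 16), (NYC, IAD, NRT, 8, ATL, 24), (NYC, IAD, NRT, 8, DEN, 13), (NYC, IAD, NRT, 8, LHR, 9), (NYC, IAD, NRT, 8, SFO, 16)}.
Filtering on dst = LHR leaves {(NYC, IAD, LHR, 10, ATL, 24), (NYC, IAD, LHR, 10, DEN, 13), (NYC, IAD, LHR, 10, LHR, 9), (NYC, IAD, LHR, 10, SFO, 16)}.
Keep only column(s) pid, city, src: {(10, NYC, ATL), (10, NYC, DEN), (10, NYC, LHR), (10, NYC, SFO)}

{(10, NYC, ATL), (10, NYC, DEN), (10, NYC, LHR), (10, NYC, SFO)}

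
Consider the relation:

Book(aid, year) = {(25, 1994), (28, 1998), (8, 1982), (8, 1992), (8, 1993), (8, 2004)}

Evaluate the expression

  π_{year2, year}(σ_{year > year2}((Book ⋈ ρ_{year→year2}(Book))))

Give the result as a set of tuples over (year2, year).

{(1982, 1992), (1982, 1993), (1982, 2004), (1992, 1993), (1992, 2004), (1993, 2004)}

ρ[year→year2]: schema becomes (aid, year2); tuples unchanged.
Joining Book and ρ_{year→year2}(Book) on aid yields {(25, 1994, 1994), (28, 1998, 1998), (8, 1982, 1982), (8, 1982, 1992), (8, 1982, 1993), (8, 1982, 2004), (8, 1992, 1982), (8, 1992, 1992), (8, 1992, 1993), (8, 1992, 2004), (8, 1993, 1982), (8, 1993, 1992), (8, 1993, 1993), (8, 1993, 2004), (8, 2004, 1982), (8, 2004, 1992), (8, 2004, 1993), (8, 2004, 2004)}.
Filtering on year > year2 leaves {(8, 1992, 1982), (8, 1993, 1982), (8, 1993, 1992), (8, 2004, 1982), (8, 2004, 1992), (8, 2004, 1993)}.
Keep only column(s) year2, year: {(1982, 1992), (1982, 1993), (1982, 2004), (1992, 1993), (1992, 2004), (1993, 2004)}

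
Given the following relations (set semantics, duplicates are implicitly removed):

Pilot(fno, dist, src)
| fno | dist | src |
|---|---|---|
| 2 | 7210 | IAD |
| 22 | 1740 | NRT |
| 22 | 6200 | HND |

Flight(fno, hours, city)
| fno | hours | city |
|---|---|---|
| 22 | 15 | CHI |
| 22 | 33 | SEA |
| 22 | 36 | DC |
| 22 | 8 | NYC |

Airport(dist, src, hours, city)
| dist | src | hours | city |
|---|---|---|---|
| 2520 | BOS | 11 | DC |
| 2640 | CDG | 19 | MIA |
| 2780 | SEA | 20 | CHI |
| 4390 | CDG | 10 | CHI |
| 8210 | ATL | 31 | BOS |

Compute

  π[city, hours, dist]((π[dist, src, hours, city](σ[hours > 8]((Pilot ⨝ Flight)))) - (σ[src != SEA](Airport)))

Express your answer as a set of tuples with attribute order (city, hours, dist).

Joining Pilot and Flight on fno yields {(22, 1740, NRT, 15, CHI), (22, 1740, NRT, 33, SEA), (22, 1740, NRT, 36, DC), (22, 1740, NRT, 8, NYC), (22, 6200, HND, 15, CHI), (22, 6200, HND, 33, SEA), (22, 6200, HND, 36, DC), (22, 6200, HND, 8, NYC)}.
Selection hours > 8: {(22, 1740, NRT, 15, CHI), (22, 1740, NRT, 33, SEA), (22, 1740, NRT, 36, DC), (22, 6200, HND, 15, CHI), (22, 6200, HND, 33, SEA), (22, 6200, HND, 36, DC)}
Keep only column(s) dist, src, hours, city: {(1740, NRT, 15, CHI), (1740, NRT, 33, SEA), (1740, NRT, 36, DC), (6200, HND, 15, CHI), (6200, HND, 33, SEA), (6200, HND, 36, DC)}
Selection src != SEA: {(2520, BOS, 11, DC), (2640, CDG, 19, MIA), (4390, CDG, 10, CHI), (8210, ATL, 31, BOS)}
Difference: {(1740, NRT, 15, CHI), (1740, NRT, 33, SEA), (1740, NRT, 36, DC), (6200, HND, 15, CHI), (6200, HND, 33, SEA), (6200, HND, 36, DC)} with {(2520, BOS, 11, DC), (2640, CDG, 19, MIA), (4390, CDG, 10, CHI), (8210, ATL, 31, BOS)} → {(1740, NRT, 15, CHI), (1740, NRT, 33, SEA), (1740, NRT, 36, DC), (6200, HND, 15, CHI), (6200, HND, 33, SEA), (6200, HND, 36, DC)}
Keep only column(s) city, hours, dist: {(CHI, 15, 1740), (CHI, 15, 6200), (DC, 36, 1740), (DC, 36, 6200), (SEA, 33, 1740), (SEA, 33, 6200)}

{(CHI, 15, 1740), (CHI, 15, 6200), (DC, 36, 1740), (DC, 36, 6200), (SEA, 33, 1740), (SEA, 33, 6200)}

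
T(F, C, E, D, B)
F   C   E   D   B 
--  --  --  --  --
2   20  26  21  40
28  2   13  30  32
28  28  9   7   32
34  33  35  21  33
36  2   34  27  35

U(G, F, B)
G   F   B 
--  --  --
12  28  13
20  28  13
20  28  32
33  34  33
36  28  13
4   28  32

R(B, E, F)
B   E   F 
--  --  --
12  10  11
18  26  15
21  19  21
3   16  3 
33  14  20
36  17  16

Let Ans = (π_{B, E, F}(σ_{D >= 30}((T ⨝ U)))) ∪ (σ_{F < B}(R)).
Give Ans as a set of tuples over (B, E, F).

{(12, 10, 11), (18, 26, 15), (32, 13, 28), (33, 14, 20), (36, 17, 16)}

Joining T and U on F, B yields {(28, 2, 13, 30, 32, 20), (28, 2, 13, 30, 32, 4), (28, 28, 9, 7, 32, 20), (28, 28, 9, 7, 32, 4), (34, 33, 35, 21, 33, 33)}.
Selection D >= 30: {(28, 2, 13, 30, 32, 20), (28, 2, 13, 30, 32, 4)}
Projecting to B, E, F (1 duplicate(s) eliminated): {(32, 13, 28)}
Selection F < B: {(12, 10, 11), (18, 26, 15), (33, 14, 20), (36, 17, 16)}
Union: {(32, 13, 28)} with {(12, 10, 11), (18, 26, 15), (33, 14, 20), (36, 17, 16)} → {(12, 10, 11), (18, 26, 15), (32, 13, 28), (33, 14, 20), (36, 17, 16)}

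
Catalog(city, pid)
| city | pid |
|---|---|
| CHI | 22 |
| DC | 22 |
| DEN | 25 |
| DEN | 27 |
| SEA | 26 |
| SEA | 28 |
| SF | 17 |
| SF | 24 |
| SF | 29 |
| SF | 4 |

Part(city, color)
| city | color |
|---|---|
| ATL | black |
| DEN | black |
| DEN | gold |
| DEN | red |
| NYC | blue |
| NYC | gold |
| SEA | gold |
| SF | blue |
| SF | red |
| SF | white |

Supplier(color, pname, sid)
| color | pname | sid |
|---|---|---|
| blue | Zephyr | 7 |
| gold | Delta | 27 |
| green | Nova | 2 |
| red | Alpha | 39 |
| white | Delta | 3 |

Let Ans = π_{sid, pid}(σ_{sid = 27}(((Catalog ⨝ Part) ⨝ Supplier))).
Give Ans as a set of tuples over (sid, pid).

Catalog ⋈ Part (natural join on city): {(DEN, 25, black), (DEN, 25, gold), (DEN, 25, red), (DEN, 27, black), (DEN, 27, gold), (DEN, 27, red), (SEA, 26, gold), (SEA, 28, gold), (SF, 17, blue), (SF, 17, red), (SF, 17, white), (SF, 24, blue), (SF, 24, red), (SF, 24, white), (SF, 29, blue), (SF, 29, red), (SF, 29, white), (SF, 4, blue), (SF, 4, red), (SF, 4, white)}
(Catalog ⨝ Part) ⋈ Supplier (natural join on color): {(DEN, 25, gold, Delta, 27), (DEN, 25, red, Alpha, 39), (DEN, 27, gold, Delta, 27), (DEN, 27, red, Alpha, 39), (SEA, 26, gold, Delta, 27), (SEA, 28, gold, Delta, 27), (SF, 17, blue, Zephyr, 7), (SF, 17, red, Alpha, 39), (SF, 17, white, Delta, 3), (SF, 24, blue, Zephyr, 7), (SF, 24, red, Alpha, 39), (SF, 24, white, Delta, 3), (SF, 29, blue, Zephyr, 7), (SF, 29, red, Alpha, 39), (SF, 29, white, Delta, 3), (SF, 4, blue, Zephyr, 7), (SF, 4, red, Alpha, 39), (SF, 4, white, Delta, 3)}
σ[sid = 27]: keep tuples satisfying sid = 27 → {(DEN, 25, gold, Delta, 27), (DEN, 27, gold, Delta, 27), (SEA, 26, gold, Delta, 27), (SEA, 28, gold, Delta, 27)}
π_{sid, pid} gives {(27, 25), (27, 26), (27, 27), (27, 28)}.

{(27, 25), (27, 26), (27, 27), (27, 28)}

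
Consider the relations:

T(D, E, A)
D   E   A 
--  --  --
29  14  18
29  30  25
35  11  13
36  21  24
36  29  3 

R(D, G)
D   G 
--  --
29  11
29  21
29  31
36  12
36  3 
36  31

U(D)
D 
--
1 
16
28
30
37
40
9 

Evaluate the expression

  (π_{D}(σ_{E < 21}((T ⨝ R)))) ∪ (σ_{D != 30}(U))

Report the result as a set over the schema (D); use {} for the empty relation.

{1, 16, 28, 29, 37, 40, 9}

Joining T and R on D yields {(29, 14, 18, 11), (29, 14, 18, 21), (29, 14, 18, 31), (29, 30, 25, 11), (29, 30, 25, 21), (29, 30, 25, 31), (36, 21, 24, 12), (36, 21, 24, 3), (36, 21, 24, 31), (36, 29, 3, 12), (36, 29, 3, 3), (36, 29, 3, 31)}.
σ[E < 21]: keep tuples satisfying E < 21 → {(29, 14, 18, 11), (29, 14, 18, 21), (29, 14, 18, 31)}
π[D]: project onto (D) (2 duplicate(s) eliminated) → {29}
σ[D != 30]: keep tuples satisfying D != 30 → {1, 16, 28, 37, 40, 9}
Taking the union: {1, 16, 28, 29, 37, 40, 9}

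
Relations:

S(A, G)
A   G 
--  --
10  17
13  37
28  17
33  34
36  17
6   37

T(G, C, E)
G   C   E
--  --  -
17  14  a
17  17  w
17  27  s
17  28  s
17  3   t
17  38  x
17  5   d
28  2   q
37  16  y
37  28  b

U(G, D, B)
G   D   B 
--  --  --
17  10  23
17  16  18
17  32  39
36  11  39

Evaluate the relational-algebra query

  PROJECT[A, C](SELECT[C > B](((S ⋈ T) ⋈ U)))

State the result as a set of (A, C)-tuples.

{(10, 27), (10, 28), (10, 38), (28, 27), (28, 28), (28, 38), (36, 27), (36, 28), (36, 38)}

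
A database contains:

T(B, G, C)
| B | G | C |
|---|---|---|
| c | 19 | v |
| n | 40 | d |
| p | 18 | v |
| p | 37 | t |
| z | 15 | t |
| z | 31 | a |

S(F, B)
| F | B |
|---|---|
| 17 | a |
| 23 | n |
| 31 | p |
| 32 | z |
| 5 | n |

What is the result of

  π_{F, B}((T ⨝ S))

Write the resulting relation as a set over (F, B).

Natural join on B: {(n, 40, d, 23), (n, 40, d, 5), (p, 18, v, 31), (p, 37, t, 31), (z, 15, t, 32), (z, 31, a, 32)}
Projecting to F, B (2 duplicate(s) eliminated): {(23, n), (31, p), (32, z), (5, n)}

{(23, n), (31, p), (32, z), (5, n)}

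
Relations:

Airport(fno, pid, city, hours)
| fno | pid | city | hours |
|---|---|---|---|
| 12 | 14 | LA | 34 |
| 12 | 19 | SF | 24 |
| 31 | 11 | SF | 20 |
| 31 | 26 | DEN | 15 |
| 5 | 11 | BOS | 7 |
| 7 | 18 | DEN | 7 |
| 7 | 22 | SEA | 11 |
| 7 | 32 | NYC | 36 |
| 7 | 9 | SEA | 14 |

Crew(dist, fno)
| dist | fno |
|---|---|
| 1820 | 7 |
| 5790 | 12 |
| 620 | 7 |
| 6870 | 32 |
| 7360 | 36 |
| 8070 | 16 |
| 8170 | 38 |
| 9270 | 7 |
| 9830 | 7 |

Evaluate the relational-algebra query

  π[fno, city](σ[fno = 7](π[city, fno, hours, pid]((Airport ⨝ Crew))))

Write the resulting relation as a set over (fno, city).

{(7, DEN), (7, NYC), (7, SEA)}

Airport ⋈ Crew (natural join on fno): {(12, 14, LA, 34, 5790), (12, 19, SF, 24, 5790), (7, 18, DEN, 7, 1820), (7, 18, DEN, 7, 620), (7, 18, DEN, 7, 9270), (7, 18, DEN, 7, 9830), (7, 22, SEA, 11, 1820), (7, 22, SEA, 11, 620), (7, 22, SEA, 11, 9270), (7, 22, SEA, 11, 9830), (7, 32, NYC, 36, 1820), (7, 32, NYC, 36, 620), (7, 32, NYC, 36, 9270), (7, 32, NYC, 36, 9830), (7, 9, SEA, 14, 1820), (7, 9, SEA, 14, 620), (7, 9, SEA, 14, 9270), (7, 9, SEA, 14, 9830)}
Projecting to city, fno, hours, pid (12 duplicate(s) eliminated): {(DEN, 7, 7, 18), (LA, 12, 34, 14), (NYC, 7, 36, 32), (SEA, 7, 11, 22), (SEA, 7, 14, 9), (SF, 12, 24, 19)}
σ[fno = 7]: keep tuples satisfying fno = 7 → {(DEN, 7, 7, 18), (NYC, 7, 36, 32), (SEA, 7, 11, 22), (SEA, 7, 14, 9)}
Projecting to fno, city (1 duplicate(s) eliminated): {(7, DEN), (7, NYC), (7, SEA)}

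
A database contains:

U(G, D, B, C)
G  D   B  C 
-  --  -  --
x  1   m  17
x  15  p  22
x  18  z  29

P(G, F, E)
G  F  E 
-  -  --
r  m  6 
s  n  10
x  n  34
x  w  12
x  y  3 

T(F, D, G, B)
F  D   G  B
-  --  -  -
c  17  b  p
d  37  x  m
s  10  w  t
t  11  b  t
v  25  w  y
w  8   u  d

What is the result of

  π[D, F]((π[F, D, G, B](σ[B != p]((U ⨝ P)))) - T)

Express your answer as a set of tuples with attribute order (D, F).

{(1, n), (1, w), (1, y), (18, n), (18, w), (18, y)}

Joining U and P on G yields {(x, 1, m, 17, n, 34), (x, 1, m, 17, w, 12), (x, 1, m, 17, y, 3), (x, 15, p, 22, n, 34), (x, 15, p, 22, w, 12), (x, 15, p, 22, y, 3), (x, 18, z, 29, n, 34), (x, 18, z, 29, w, 12), (x, 18, z, 29, y, 3)}.
Selection B != p: {(x, 1, m, 17, n, 34), (x, 1, m, 17, w, 12), (x, 1, m, 17, y, 3), (x, 18, z, 29, n, 34), (x, 18, z, 29, w, 12), (x, 18, z, 29, y, 3)}
Projecting to F, D, G, B: {(n, 1, x, m), (n, 18, x, z), (w, 1, x, m), (w, 18, x, z), (y, 1, x, m), (y, 18, x, z)}
Taking the difference: {(n, 1, x, m), (n, 18, x, z), (w, 1, x, m), (w, 18, x, z), (y, 1, x, m), (y, 18, x, z)}
Projecting to D, F: {(1, n), (1, w), (1, y), (18, n), (18, w), (18, y)}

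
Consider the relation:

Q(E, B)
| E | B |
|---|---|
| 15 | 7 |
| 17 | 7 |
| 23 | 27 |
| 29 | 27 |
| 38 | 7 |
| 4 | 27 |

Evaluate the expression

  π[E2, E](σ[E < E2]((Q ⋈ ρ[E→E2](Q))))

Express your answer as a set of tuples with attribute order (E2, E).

{(17, 15), (23, 4), (29, 23), (29, 4), (38, 15), (38, 17)}

ρ[E→E2]: schema becomes (E2, B); tuples unchanged.
Natural join on B: {(15, 7, 15), (15, 7, 17), (15, 7, 38), (17, 7, 15), (17, 7, 17), (17, 7, 38), (23, 27, 23), (23, 27, 29), (23, 27, 4), (29, 27, 23), (29, 27, 29), (29, 27, 4), (38, 7, 15), (38, 7, 17), (38, 7, 38), (4, 27, 23), (4, 27, 29), (4, 27, 4)}
σ[E < E2]: keep tuples satisfying E < E2 → {(15, 7, 17), (15, 7, 38), (17, 7, 38), (23, 27, 29), (4, 27, 23), (4, 27, 29)}
Keep only column(s) E2, E: {(17, 15), (23, 4), (29, 23), (29, 4), (38, 15), (38, 17)}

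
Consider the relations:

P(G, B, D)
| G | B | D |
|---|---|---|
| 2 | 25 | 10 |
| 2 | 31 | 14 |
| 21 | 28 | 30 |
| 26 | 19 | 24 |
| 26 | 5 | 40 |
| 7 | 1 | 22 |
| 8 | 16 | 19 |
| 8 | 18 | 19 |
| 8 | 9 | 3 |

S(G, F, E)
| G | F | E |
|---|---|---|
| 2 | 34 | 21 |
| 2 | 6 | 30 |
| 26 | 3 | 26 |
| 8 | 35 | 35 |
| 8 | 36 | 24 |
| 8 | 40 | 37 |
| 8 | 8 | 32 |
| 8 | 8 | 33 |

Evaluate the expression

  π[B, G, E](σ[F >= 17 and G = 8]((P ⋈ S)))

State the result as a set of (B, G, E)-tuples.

{(16, 8, 24), (16, 8, 35), (16, 8, 37), (18, 8, 24), (18, 8, 35), (18, 8, 37), (9, 8, 24), (9, 8, 35), (9, 8, 37)}

P ⋈ S (natural join on G): {(2, 25, 10, 34, 21), (2, 25, 10, 6, 30), (2, 31, 14, 34, 21), (2, 31, 14, 6, 30), (26, 19, 24, 3, 26), (26, 5, 40, 3, 26), (8, 16, 19, 35, 35), (8, 16, 19, 36, 24), (8, 16, 19, 40, 37), (8, 16, 19, 8, 32), (8, 16, 19, 8, 33), (8, 18, 19, 35, 35), (8, 18, 19, 36, 24), (8, 18, 19, 40, 37), (8, 18, 19, 8, 32), (8, 18, 19, 8, 33), (8, 9, 3, 35, 35), (8, 9, 3, 36, 24), (8, 9, 3, 40, 37), (8, 9, 3, 8, 32), (8, 9, 3, 8, 33)}
Apply σ_{F >= 17 and G = 8}; surviving tuples: {(8, 16, 19, 35, 35), (8, 16, 19, 36, 24), (8, 16, 19, 40, 37), (8, 18, 19, 35, 35), (8, 18, 19, 36, 24), (8, 18, 19, 40, 37), (8, 9, 3, 35, 35), (8, 9, 3, 36, 24), (8, 9, 3, 40, 37)}
π_{B, G, E} gives {(16, 8, 24), (16, 8, 35), (16, 8, 37), (18, 8, 24), (18, 8, 35), (18, 8, 37), (9, 8, 24), (9, 8, 35), (9, 8, 37)}.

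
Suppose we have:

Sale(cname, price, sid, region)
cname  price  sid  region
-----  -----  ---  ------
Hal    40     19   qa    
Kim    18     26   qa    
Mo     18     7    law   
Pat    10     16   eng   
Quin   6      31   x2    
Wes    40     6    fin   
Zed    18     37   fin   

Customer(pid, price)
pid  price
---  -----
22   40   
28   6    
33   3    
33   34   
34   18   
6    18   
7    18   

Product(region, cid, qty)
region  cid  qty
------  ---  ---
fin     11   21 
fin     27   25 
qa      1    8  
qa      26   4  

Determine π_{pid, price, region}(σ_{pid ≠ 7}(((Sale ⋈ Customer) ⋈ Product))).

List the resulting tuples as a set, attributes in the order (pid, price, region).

{(22, 40, fin), (22, 40, qa), (34, 18, fin), (34, 18, qa), (6, 18, fin), (6, 18, qa)}

Joining Sale and Customer on price yields {(Hal, 40, 19, qa, 22), (Kim, 18, 26, qa, 34), (Kim, 18, 26, qa, 6), (Kim, 18, 26, qa, 7), (Mo, 18, 7, law, 34), (Mo, 18, 7, law, 6), (Mo, 18, 7, law, 7), (Quin, 6, 31, x2, 28), (Wes, 40, 6, fin, 22), (Zed, 18, 37, fin, 34), (Zed, 18, 37, fin, 6), (Zed, 18, 37, fin, 7)}.
Joining (Sale ⋈ Customer) and Product on region yields {(Hal, 40, 19, qa, 22, 1, 8), (Hal, 40, 19, qa, 22, 26, 4), (Kim, 18, 26, qa, 34, 1, 8), (Kim, 18, 26, qa, 34, 26, 4), (Kim, 18, 26, qa, 6, 1, 8), (Kim, 18, 26, qa, 6, 26, 4), (Kim, 18, 26, qa, 7, 1, 8), (Kim, 18, 26, qa, 7, 26, 4), (Wes, 40, 6, fin, 22, 11, 21), (Wes, 40, 6, fin, 22, 27, 25), (Zed, 18, 37, fin, 34, 11, 21), (Zed, 18, 37, fin, 34, 27, 25), (Zed, 18, 37, fin, 6, 11, 21), (Zed, 18, 37, fin, 6, 27, 25), (Zed, 18, 37, fin, 7, 11, 21), (Zed, 18, 37, fin, 7, 27, 25)}.
Apply σ_{pid ≠ 7}; surviving tuples: {(Hal, 40, 19, qa, 22, 1, 8), (Hal, 40, 19, qa, 22, 26, 4), (Kim, 18, 26, qa, 34, 1, 8), (Kim, 18, 26, qa, 34, 26, 4), (Kim, 18, 26, qa, 6, 1, 8), (Kim, 18, 26, qa, 6, 26, 4), (Wes, 40, 6, fin, 22, 11, 21), (Wes, 40, 6, fin, 22, 27, 25), (Zed, 18, 37, fin, 34, 11, 21), (Zed, 18, 37, fin, 34, 27, 25), (Zed, 18, 37, fin, 6, 11, 21), (Zed, 18, 37, fin, 6, 27, 25)}
Projecting to pid, price, region (6 duplicate(s) eliminated): {(22, 40, fin), (22, 40, qa), (34, 18, fin), (34, 18, qa), (6, 18, fin), (6, 18, qa)}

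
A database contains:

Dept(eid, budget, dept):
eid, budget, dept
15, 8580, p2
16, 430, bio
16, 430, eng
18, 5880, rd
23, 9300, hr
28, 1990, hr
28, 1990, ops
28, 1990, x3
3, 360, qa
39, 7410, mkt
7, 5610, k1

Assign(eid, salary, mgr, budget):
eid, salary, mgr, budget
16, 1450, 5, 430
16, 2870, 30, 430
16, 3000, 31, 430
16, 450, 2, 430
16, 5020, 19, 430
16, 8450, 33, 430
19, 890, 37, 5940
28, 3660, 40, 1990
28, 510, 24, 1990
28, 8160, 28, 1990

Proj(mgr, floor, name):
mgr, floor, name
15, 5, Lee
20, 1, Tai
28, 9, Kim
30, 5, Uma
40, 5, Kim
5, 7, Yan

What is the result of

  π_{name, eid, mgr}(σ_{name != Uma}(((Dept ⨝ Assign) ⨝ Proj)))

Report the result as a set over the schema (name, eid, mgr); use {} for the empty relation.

Natural join on eid, budget: {(16, 430, bio, 1450, 5), (16, 430, bio, 2870, 30), (16, 430, bio, 3000, 31), (16, 430, bio, 450, 2), (16, 430, bio, 5020, 19), (16, 430, bio, 8450, 33), (16, 430, eng, 1450, 5), (16, 430, eng, 2870, 30), (16, 430, eng, 3000, 31), (16, 430, eng, 450, 2), (16, 430, eng, 5020, 19), (16, 430, eng, 8450, 33), (28, 1990, hr, 3660, 40), (28, 1990, hr, 510, 24), (28, 1990, hr, 8160, 28), (28, 1990, ops, 3660, 40), (28, 1990, ops, 510, 24), (28, 1990, ops, 8160, 28), (28, 1990, x3, 3660, 40), (28, 1990, x3, 510, 24), (28, 1990, x3, 8160, 28)}
Natural join on mgr: {(16, 430, bio, 1450, 5, 7, Yan), (16, 430, bio, 2870, 30, 5, Uma), (16, 430, eng, 1450, 5, 7, Yan), (16, 430, eng, 2870, 30, 5, Uma), (28, 1990, hr, 3660, 40, 5, Kim), (28, 1990, hr, 8160, 28, 9, Kim), (28, 1990, ops, 3660, 40, 5, Kim), (28, 1990, ops, 8160, 28, 9, Kim), (28, 1990, x3, 3660, 40, 5, Kim), (28, 1990, x3, 8160, 28, 9, Kim)}
Filtering on name != Uma leaves {(16, 430, bio, 1450, 5, 7, Yan), (16, 430, eng, 1450, 5, 7, Yan), (28, 1990, hr, 3660, 40, 5, Kim), (28, 1990, hr, 8160, 28, 9, Kim), (28, 1990, ops, 3660, 40, 5, Kim), (28, 1990, ops, 8160, 28, 9, Kim), (28, 1990, x3, 3660, 40, 5, Kim), (28, 1990, x3, 8160, 28, 9, Kim)}.
Keep only column(s) name, eid, mgr (5 duplicate(s) eliminated): {(Kim, 28, 28), (Kim, 28, 40), (Yan, 16, 5)}

{(Kim, 28, 28), (Kim, 28, 40), (Yan, 16, 5)}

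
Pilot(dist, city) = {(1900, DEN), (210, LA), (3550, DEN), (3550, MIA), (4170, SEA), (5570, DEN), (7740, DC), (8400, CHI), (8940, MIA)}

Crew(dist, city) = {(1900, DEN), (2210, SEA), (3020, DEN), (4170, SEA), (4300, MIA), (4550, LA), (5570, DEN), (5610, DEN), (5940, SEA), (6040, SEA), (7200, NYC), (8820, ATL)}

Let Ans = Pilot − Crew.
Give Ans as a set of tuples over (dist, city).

{(210, LA), (3550, DEN), (3550, MIA), (7740, DC), (8400, CHI), (8940, MIA)}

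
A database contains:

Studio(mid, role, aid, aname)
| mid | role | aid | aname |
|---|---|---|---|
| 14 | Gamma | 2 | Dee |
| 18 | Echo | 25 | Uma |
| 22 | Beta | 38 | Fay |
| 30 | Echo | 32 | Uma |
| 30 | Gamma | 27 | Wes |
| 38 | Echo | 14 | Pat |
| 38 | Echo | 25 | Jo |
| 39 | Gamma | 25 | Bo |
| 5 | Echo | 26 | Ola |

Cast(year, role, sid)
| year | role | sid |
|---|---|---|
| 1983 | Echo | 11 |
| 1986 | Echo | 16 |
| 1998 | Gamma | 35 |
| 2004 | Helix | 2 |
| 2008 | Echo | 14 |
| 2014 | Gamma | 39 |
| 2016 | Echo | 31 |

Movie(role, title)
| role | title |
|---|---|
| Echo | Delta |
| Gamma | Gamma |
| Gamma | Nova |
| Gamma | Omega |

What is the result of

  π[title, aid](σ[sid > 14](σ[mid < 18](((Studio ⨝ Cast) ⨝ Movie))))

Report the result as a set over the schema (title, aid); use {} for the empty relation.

Studio ⋈ Cast (natural join on role): {(14, Gamma, 2, Dee, 1998, 35), (14, Gamma, 2, Dee, 2014, 39), (18, Echo, 25, Uma, 1983, 11), (18, Echo, 25, Uma, 1986, 16), (18, Echo, 25, Uma, 2008, 14), (18, Echo, 25, Uma, 2016, 31), (30, Echo, 32, Uma, 1983, 11), (30, Echo, 32, Uma, 1986, 16), (30, Echo, 32, Uma, 2008, 14), (30, Echo, 32, Uma, 2016, 31), (30, Gamma, 27, Wes, 1998, 35), (30, Gamma, 27, Wes, 2014, 39), (38, Echo, 14, Pat, 1983, 11), (38, Echo, 14, Pat, 1986, 16), (38, Echo, 14, Pat, 2008, 14), (38, Echo, 14, Pat, 2016, 31), (38, Echo, 25, Jo, 1983, 11), (38, Echo, 25, Jo, 1986, 16), (38, Echo, 25, Jo, 2008, 14), (38, Echo, 25, Jo, 2016, 31), (39, Gamma, 25, Bo, 1998, 35), (39, Gamma, 25, Bo, 2014, 39), (5, Echo, 26, Ola, 1983, 11), (5, Echo, 26, Ola, 1986, 16), (5, Echo, 26, Ola, 2008, 14), (5, Echo, 26, Ola, 2016, 31)}
(Studio ⨝ Cast) ⋈ Movie (natural join on role): {(14, Gamma, 2, Dee, 1998, 35, Gamma), (14, Gamma, 2, Dee, 1998, 35, Nova), (14, Gamma, 2, Dee, 1998, 35, Omega), (14, Gamma, 2, Dee, 2014, 39, Gamma), (14, Gamma, 2, Dee, 2014, 39, Nova), (14, Gamma, 2, Dee, 2014, 39, Omega), (18, Echo, 25, Uma, 1983, 11, Delta), (18, Echo, 25, Uma, 1986, 16, Delta), (18, Echo, 25, Uma, 2008, 14, Delta), (18, Echo, 25, Uma, 2016, 31, Delta), (30, Echo, 32, Uma, 1983, 11, Delta), (30, Echo, 32, Uma, 1986, 16, Delta), (30, Echo, 32, Uma, 2008, 14, Delta), (30, Echo, 32, Uma, 2016, 31, Delta), (30, Gamma, 27, Wes, 1998, 35, Gamma), (30, Gamma, 27, Wes, 1998, 35, Nova), (30, Gamma, 27, Wes, 1998, 35, Omega), (30, Gamma, 27, Wes, 2014, 39, Gamma), (30, Gamma, 27, Wes, 2014, 39, Nova), (30, Gamma, 27, Wes, 2014, 39, Omega), (38, Echo, 14, Pat, 1983, 11, Delta), (38, Echo, 14, Pat, 1986, 16, Delta), (38, Echo, 14, Pat, 2008, 14, Delta), (38, Echo, 14, Pat, 2016, 31, Delta), (38, Echo, 25, Jo, 1983, 11, Delta), (38, Echo, 25, Jo, 1986, 16, Delta), (38, Echo, 25, Jo, 2008, 14, Delta), (38, Echo, 25, Jo, 2016, 31, Delta), (39, Gamma, 25, Bo, 1998, 35, Gamma), (39, Gamma, 25, Bo, 1998, 35, Nova), (39, Gamma, 25, Bo, 1998, 35, Omega), (39, Gamma, 25, Bo, 2014, 39, Gamma), (39, Gamma, 25, Bo, 2014, 39, Nova), (39, Gamma, 25, Bo, 2014, 39, Omega), (5, Echo, 26, Ola, 1983, 11, Delta), (5, Echo, 26, Ola, 1986, 16, Delta), (5, Echo, 26, Ola, 2008, 14, Delta), (5, Echo, 26, Ola, 2016, 31, Delta)}
Apply σ_{mid < 18}; surviving tuples: {(14, Gamma, 2, Dee, 1998, 35, Gamma), (14, Gamma, 2, Dee, 1998, 35, Nova), (14, Gamma, 2, Dee, 1998, 35, Omega), (14, Gamma, 2, Dee, 2014, 39, Gamma), (14, Gamma, 2, Dee, 2014, 39, Nova), (14, Gamma, 2, Dee, 2014, 39, Omega), (5, Echo, 26, Ola, 1983, 11, Delta), (5, Echo, 26, Ola, 1986, 16, Delta), (5, Echo, 26, Ola, 2008, 14, Delta), (5, Echo, 26, Ola, 2016, 31, Delta)}
Apply σ_{sid > 14}; surviving tuples: {(14, Gamma, 2, Dee, 1998, 35, Gamma), (14, Gamma, 2, Dee, 1998, 35, Nova), (14, Gamma, 2, Dee, 1998, 35, Omega), (14, Gamma, 2, Dee, 2014, 39, Gamma), (14, Gamma, 2, Dee, 2014, 39, Nova), (14, Gamma, 2, Dee, 2014, 39, Omega), (5, Echo, 26, Ola, 1986, 16, Delta), (5, Echo, 26, Ola, 2016, 31, Delta)}
π[title, aid]: project onto (title, aid) (4 duplicate(s) eliminated) → {(Delta, 26), (Gamma, 2), (Nova, 2), (Omega, 2)}

{(Delta, 26), (Gamma, 2), (Nova, 2), (Omega, 2)}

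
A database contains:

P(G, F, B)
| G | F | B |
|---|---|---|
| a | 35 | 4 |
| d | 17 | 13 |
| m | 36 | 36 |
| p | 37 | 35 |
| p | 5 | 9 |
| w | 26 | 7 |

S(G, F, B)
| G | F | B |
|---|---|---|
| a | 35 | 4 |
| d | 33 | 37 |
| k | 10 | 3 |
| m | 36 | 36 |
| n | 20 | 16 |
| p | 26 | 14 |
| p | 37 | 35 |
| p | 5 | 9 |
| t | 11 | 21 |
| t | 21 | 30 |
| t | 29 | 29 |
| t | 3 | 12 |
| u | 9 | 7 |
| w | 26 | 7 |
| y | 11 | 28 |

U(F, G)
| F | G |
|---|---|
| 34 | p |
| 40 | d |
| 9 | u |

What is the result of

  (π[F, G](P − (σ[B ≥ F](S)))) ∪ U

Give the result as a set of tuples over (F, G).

{(17, d), (26, w), (34, p), (35, a), (37, p), (40, d), (9, u)}

Apply σ_{B ≥ F}; surviving tuples: {(d, 33, 37), (m, 36, 36), (p, 5, 9), (t, 11, 21), (t, 21, 30), (t, 29, 29), (t, 3, 12), (y, 11, 28)}
Set difference of the two operands is {(a, 35, 4), (d, 17, 13), (p, 37, 35), (w, 26, 7)}.
π[F, G]: project onto (F, G) → {(17, d), (26, w), (35, a), (37, p)}
Set union of the two operands is {(17, d), (26, w), (34, p), (35, a), (37, p), (40, d), (9, u)}.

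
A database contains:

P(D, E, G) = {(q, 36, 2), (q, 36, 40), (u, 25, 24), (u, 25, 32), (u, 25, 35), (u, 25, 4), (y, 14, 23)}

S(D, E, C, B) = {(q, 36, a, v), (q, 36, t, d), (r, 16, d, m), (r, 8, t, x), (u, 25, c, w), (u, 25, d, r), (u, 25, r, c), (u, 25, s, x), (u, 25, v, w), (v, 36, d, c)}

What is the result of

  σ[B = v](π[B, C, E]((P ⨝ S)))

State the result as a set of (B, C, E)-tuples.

P ⋈ S (natural join on D, E): {(q, 36, 2, a, v), (q, 36, 2, t, d), (q, 36, 40, a, v), (q, 36, 40, t, d), (u, 25, 24, c, w), (u, 25, 24, d, r), (u, 25, 24, r, c), (u, 25, 24, s, x), (u, 25, 24, v, w), (u, 25, 32, c, w), (u, 25, 32, d, r), (u, 25, 32, r, c), (u, 25, 32, s, x), (u, 25, 32, v, w), (u, 25, 35, c, w), (u, 25, 35, d, r), (u, 25, 35, r, c), (u, 25, 35, s, x), (u, 25, 35, v, w), (u, 25, 4, c, w), (u, 25, 4, d, r), (u, 25, 4, r, c), (u, 25, 4, s, x), (u, 25, 4, v, w)}
Projecting to B, C, E (17 duplicate(s) eliminated): {(c, r, 25), (d, t, 36), (r, d, 25), (v, a, 36), (w, c, 25), (w, v, 25), (x, s, 25)}
Selection B = v: {(v, a, 36)}

{(v, a, 36)}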